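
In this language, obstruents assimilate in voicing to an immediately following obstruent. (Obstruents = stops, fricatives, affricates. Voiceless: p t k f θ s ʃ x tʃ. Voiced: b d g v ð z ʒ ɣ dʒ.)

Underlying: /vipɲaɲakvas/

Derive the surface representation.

[vipɲaɲagvas]

/k/ before /v/ (voiced) → [g]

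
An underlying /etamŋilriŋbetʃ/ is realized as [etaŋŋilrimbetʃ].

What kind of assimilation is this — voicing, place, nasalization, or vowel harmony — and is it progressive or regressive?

place assimilation, regressive

/m/→[ŋ] /ŋ/→[m].
Each target copies a feature from the following segment, so the direction is regressive.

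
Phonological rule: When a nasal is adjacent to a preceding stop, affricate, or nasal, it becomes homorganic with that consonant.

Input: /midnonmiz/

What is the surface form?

[midnonniz]

/m/ after /n/ (alveolar) → [n]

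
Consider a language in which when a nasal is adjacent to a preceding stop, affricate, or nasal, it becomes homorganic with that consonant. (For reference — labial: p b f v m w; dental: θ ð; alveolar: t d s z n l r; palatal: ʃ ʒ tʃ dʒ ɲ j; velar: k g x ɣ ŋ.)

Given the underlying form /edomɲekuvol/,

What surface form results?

/ɲ/ after /m/ (labial) → [m]

[edommekuvol]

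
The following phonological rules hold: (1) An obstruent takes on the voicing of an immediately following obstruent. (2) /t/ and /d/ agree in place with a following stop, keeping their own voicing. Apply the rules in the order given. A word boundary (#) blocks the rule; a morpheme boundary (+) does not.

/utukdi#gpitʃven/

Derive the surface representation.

[utugdi#kpidʒven]

Rule 1: /k/ before /d/ (voiced) → [g]
Rule 1: /g/ before /p/ (voiceless) → [k]
Rule 1: /tʃ/ before /v/ (voiced) → [dʒ]
After rule 1: utugdi#kpidʒven
Rule 2: no segment meets the rule's conditions; no change.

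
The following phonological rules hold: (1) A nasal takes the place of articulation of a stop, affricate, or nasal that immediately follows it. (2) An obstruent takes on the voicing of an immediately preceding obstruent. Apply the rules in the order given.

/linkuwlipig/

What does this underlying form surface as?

[liŋkuwlipig]

Rule 1: /n/ before /k/ (velar) → [ŋ]
After rule 1: liŋkuwlipig
Rule 2: no segment meets the rule's conditions; no change.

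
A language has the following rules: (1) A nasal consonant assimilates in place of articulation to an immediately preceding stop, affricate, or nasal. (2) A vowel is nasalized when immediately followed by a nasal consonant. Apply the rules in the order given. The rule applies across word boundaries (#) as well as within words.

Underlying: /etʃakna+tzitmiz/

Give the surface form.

[etʃakŋa+tzitniz]

Rule 1: /n/ after /k/ (velar) → [ŋ]
Rule 1: /m/ after /t/ (alveolar) → [n]
After rule 1: etʃakŋa+tzitniz
Rule 2: no segment meets the rule's conditions; no change.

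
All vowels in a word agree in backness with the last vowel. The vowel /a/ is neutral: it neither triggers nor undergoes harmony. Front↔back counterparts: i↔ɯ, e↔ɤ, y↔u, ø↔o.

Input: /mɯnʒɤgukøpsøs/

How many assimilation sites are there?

3

/ɯ/ harmonizes with /ø/ ([-back]) → [i]
/ɤ/ harmonizes with /ø/ ([-back]) → [e]
/u/ harmonizes with /ø/ ([-back]) → [y]
3 segments change.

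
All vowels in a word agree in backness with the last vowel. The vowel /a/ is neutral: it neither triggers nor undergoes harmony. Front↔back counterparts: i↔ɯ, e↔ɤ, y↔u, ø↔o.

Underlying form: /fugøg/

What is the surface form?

[fygøg]

/u/ harmonizes with /ø/ ([-back]) → [y]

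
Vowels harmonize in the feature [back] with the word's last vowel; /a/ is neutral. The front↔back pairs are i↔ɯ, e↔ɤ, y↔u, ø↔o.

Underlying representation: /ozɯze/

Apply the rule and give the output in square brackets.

/o/ harmonizes with /e/ ([-back]) → [ø]
/ɯ/ harmonizes with /e/ ([-back]) → [i]

[øzize]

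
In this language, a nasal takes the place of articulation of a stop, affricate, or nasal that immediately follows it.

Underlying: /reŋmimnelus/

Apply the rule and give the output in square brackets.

[remminnelus]

/ŋ/ before /m/ (labial) → [m]
/m/ before /n/ (alveolar) → [n]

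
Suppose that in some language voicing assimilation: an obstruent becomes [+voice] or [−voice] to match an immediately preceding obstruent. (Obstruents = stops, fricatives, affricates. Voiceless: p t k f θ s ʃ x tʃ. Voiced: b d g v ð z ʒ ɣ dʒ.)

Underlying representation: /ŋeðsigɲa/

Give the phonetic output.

[ŋeðzigɲa]

/s/ after /ð/ (voiced) → [z]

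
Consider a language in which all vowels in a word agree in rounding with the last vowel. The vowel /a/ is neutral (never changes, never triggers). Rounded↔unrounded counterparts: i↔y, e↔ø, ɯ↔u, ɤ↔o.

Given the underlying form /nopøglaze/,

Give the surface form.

[nɤpeglaze]

/o/ harmonizes with /e/ ([-round]) → [ɤ]
/ø/ harmonizes with /e/ ([-round]) → [e]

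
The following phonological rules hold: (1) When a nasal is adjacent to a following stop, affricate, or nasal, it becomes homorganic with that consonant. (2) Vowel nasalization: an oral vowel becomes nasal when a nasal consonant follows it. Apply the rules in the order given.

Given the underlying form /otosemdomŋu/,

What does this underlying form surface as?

[otosẽndõŋŋu]

Rule 1: /m/ before /d/ (alveolar) → [n]
Rule 1: /m/ before /ŋ/ (velar) → [ŋ]
After rule 1: otosendoŋŋu
Rule 2: /e/ before nasal /n/ → [ẽ]
Rule 2: /o/ before nasal /ŋ/ → [õ]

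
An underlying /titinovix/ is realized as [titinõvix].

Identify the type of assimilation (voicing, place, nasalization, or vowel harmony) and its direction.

nasalization, progressive

/o/→[õ].
Each target copies a feature from the preceding segment, so the direction is progressive.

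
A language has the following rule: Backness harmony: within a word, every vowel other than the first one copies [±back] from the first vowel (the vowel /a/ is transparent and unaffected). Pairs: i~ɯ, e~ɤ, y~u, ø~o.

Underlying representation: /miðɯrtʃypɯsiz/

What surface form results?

/ɯ/ harmonizes with /i/ ([-back]) → [i]
/ɯ/ harmonizes with /i/ ([-back]) → [i]

[miðirtʃypisiz]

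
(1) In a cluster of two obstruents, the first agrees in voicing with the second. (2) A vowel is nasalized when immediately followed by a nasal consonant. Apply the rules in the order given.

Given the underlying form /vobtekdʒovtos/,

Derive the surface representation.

[voptegdʒoftos]

Rule 1: /b/ before /t/ (voiceless) → [p]
Rule 1: /k/ before /dʒ/ (voiced) → [g]
Rule 1: /v/ before /t/ (voiceless) → [f]
After rule 1: voptegdʒoftos
Rule 2: no segment meets the rule's conditions; no change.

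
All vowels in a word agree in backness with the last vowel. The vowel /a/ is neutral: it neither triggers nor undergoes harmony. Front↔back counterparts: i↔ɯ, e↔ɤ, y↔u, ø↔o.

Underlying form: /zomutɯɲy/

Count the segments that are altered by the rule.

3

/o/ harmonizes with /y/ ([-back]) → [ø]
/u/ harmonizes with /y/ ([-back]) → [y]
/ɯ/ harmonizes with /y/ ([-back]) → [i]
3 segments change.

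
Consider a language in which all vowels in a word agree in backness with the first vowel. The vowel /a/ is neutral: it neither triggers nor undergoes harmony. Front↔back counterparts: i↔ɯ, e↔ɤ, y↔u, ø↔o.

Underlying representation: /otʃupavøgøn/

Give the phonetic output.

[otʃupavogon]

/ø/ harmonizes with /o/ ([+back]) → [o]
/ø/ harmonizes with /o/ ([+back]) → [o]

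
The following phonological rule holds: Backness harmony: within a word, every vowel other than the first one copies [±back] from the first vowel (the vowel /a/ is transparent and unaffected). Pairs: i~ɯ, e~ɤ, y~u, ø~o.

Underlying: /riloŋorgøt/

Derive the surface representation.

[riløŋørgøt]

/o/ harmonizes with /i/ ([-back]) → [ø]
/o/ harmonizes with /i/ ([-back]) → [ø]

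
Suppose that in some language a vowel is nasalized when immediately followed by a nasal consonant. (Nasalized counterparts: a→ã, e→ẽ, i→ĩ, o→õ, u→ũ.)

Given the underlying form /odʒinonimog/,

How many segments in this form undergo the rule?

/i/ before nasal /n/ → [ĩ]
/o/ before nasal /n/ → [õ]
/i/ before nasal /m/ → [ĩ]
3 segments change.

3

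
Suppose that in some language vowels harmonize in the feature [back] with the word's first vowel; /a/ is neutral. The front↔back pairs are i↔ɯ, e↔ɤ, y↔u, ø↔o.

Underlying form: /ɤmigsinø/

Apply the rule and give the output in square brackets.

/i/ harmonizes with /ɤ/ ([+back]) → [ɯ]
/i/ harmonizes with /ɤ/ ([+back]) → [ɯ]
/ø/ harmonizes with /ɤ/ ([+back]) → [o]

[ɤmɯgsɯno]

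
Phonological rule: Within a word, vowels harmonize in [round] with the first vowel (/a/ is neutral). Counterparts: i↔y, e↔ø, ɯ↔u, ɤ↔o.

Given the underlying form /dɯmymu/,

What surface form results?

[dɯmimɯ]

/y/ harmonizes with /ɯ/ ([-round]) → [i]
/u/ harmonizes with /ɯ/ ([-round]) → [ɯ]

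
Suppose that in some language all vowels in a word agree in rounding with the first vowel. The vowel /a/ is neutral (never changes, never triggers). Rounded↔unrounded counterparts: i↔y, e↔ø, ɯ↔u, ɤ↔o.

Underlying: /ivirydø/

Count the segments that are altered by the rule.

/y/ harmonizes with /i/ ([-round]) → [i]
/ø/ harmonizes with /i/ ([-round]) → [e]
2 segments change.

2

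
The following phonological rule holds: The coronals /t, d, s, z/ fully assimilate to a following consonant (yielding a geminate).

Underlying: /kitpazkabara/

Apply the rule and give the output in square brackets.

/t/ before /p/ → [p] (total assimilation)
/z/ before /k/ → [k] (total assimilation)

[kippakkabara]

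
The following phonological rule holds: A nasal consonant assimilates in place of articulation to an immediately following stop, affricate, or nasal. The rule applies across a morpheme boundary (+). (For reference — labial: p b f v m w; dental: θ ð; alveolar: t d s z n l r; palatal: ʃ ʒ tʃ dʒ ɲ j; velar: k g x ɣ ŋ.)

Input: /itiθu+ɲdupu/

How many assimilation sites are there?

/ɲ/ before /d/ (alveolar) → [n]
1 segment changes.

1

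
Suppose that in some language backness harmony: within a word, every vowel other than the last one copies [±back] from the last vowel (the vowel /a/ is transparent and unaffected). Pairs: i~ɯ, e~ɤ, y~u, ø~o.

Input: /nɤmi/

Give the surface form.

/ɤ/ harmonizes with /i/ ([-back]) → [e]

[nemi]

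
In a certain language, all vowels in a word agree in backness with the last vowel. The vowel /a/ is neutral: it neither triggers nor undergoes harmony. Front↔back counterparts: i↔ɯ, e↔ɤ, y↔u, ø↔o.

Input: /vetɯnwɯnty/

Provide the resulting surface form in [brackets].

[vetinwinty]

/ɯ/ harmonizes with /y/ ([-back]) → [i]
/ɯ/ harmonizes with /y/ ([-back]) → [i]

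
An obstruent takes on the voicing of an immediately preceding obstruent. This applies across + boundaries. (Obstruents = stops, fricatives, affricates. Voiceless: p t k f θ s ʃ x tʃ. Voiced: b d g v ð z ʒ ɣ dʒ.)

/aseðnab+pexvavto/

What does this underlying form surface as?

/p/ after /b/ (voiced) → [b]
/v/ after /x/ (voiceless) → [f]
/t/ after /v/ (voiced) → [d]

[aseðnab+bexfavdo]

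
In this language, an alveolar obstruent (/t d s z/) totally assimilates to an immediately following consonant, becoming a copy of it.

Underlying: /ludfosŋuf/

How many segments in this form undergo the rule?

/d/ before /f/ → [f] (total assimilation)
/s/ before /ŋ/ → [ŋ] (total assimilation)
2 segments change.

2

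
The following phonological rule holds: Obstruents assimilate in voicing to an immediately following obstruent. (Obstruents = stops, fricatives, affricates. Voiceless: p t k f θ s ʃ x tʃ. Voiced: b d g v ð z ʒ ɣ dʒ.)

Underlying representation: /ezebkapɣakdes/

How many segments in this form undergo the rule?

3

/b/ before /k/ (voiceless) → [p]
/p/ before /ɣ/ (voiced) → [b]
/k/ before /d/ (voiced) → [g]
3 segments change.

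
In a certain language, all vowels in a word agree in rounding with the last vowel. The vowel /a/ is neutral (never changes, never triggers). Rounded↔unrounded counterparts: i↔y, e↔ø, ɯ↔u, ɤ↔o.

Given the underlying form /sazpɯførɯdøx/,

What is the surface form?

/ɯ/ harmonizes with /ø/ ([+round]) → [u]
/ɯ/ harmonizes with /ø/ ([+round]) → [u]

[sazpuførudøx]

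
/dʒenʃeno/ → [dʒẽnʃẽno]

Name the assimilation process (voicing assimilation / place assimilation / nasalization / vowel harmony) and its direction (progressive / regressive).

/e/→[ẽ] /e/→[ẽ].
Each target copies a feature from the following segment, so the direction is regressive.

nasalization, regressive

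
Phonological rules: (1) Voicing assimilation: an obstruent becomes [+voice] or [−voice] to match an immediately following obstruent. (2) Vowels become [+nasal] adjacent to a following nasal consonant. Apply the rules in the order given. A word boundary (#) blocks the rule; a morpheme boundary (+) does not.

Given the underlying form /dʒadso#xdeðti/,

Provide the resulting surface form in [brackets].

Rule 1: /d/ before /s/ (voiceless) → [t]
Rule 1: /x/ before /d/ (voiced) → [ɣ]
Rule 1: /ð/ before /t/ (voiceless) → [θ]
After rule 1: dʒatso#ɣdeθti
Rule 2: no segment meets the rule's conditions; no change.

[dʒatso#ɣdeθti]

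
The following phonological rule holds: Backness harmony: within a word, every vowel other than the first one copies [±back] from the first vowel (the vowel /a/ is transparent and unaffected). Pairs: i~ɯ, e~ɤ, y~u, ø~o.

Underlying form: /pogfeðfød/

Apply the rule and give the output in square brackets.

/e/ harmonizes with /o/ ([+back]) → [ɤ]
/ø/ harmonizes with /o/ ([+back]) → [o]

[pogfɤðfod]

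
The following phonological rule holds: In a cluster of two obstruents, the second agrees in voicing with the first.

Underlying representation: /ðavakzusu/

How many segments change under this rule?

/z/ after /k/ (voiceless) → [s]
1 segment changes.

1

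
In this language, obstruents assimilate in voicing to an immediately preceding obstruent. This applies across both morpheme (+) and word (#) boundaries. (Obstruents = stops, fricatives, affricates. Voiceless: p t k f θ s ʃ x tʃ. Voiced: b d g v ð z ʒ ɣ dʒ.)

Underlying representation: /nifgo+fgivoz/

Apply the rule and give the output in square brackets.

[nifko+fkivoz]

/g/ after /f/ (voiceless) → [k]
/g/ after /f/ (voiceless) → [k]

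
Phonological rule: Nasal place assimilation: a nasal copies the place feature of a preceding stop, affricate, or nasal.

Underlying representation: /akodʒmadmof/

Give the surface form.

[akodʒɲadnof]

/m/ after /dʒ/ (palatal) → [ɲ]
/m/ after /d/ (alveolar) → [n]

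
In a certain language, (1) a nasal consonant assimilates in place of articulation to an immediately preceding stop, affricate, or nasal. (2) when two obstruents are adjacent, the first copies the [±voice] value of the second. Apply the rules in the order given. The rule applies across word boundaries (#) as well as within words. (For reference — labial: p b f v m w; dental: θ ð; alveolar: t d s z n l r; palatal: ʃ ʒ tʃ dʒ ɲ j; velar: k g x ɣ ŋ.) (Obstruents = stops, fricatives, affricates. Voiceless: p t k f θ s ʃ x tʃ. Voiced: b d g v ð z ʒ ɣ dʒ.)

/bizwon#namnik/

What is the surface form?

[bizwon#nammik]

Rule 1: /n/ after /m/ (labial) → [m]
After rule 1: bizwon#nammik
Rule 2: no segment meets the rule's conditions; no change.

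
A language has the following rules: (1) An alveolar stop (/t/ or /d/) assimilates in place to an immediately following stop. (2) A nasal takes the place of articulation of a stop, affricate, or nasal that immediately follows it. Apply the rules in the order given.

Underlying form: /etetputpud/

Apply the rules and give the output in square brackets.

[eteppuppud]

Rule 1: /t/ before /p/ (labial) → [p]
Rule 1: /t/ before /p/ (labial) → [p]
After rule 1: eteppuppud
Rule 2: no segment meets the rule's conditions; no change.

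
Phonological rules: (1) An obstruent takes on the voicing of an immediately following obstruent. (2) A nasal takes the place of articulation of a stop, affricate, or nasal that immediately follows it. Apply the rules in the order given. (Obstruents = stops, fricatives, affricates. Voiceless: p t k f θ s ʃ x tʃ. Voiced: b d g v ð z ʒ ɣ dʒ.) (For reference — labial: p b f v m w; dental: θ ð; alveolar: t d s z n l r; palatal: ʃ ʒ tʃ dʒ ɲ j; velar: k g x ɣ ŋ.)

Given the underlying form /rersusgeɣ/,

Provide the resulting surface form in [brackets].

[rersuzgeɣ]

Rule 1: /s/ before /g/ (voiced) → [z]
After rule 1: rersuzgeɣ
Rule 2: no segment meets the rule's conditions; no change.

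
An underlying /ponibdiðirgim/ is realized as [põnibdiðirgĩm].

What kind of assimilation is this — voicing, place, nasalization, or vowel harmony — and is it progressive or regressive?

nasalization, regressive

/o/→[õ] /i/→[ĩ].
Each target copies a feature from the following segment, so the direction is regressive.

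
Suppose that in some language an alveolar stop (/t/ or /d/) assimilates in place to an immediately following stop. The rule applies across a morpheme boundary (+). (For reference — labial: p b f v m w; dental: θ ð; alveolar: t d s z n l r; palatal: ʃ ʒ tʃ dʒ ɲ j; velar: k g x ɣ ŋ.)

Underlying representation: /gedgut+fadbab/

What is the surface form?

/d/ before /g/ (velar) → [g]
/d/ before /b/ (labial) → [b]

[geggut+fabbab]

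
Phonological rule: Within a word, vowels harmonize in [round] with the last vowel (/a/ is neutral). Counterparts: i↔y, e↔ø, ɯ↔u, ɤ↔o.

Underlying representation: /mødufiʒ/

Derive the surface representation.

/ø/ harmonizes with /i/ ([-round]) → [e]
/u/ harmonizes with /i/ ([-round]) → [ɯ]

[medɯfiʒ]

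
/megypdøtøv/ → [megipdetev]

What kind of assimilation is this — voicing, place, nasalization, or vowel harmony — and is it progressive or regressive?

vowel harmony, progressive

/y/→[i] /ø/→[e] /ø/→[e].
Vowels agree with the first vowel, so the harmony is progressive.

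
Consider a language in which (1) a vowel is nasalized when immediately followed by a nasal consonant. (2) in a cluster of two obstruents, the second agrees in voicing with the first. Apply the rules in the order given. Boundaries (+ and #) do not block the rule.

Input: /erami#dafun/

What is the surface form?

Rule 1: /a/ before nasal /m/ → [ã]
Rule 1: /u/ before nasal /n/ → [ũ]
After rule 1: erãmi#dafũn
Rule 2: no segment meets the rule's conditions; no change.

[erãmi#dafũn]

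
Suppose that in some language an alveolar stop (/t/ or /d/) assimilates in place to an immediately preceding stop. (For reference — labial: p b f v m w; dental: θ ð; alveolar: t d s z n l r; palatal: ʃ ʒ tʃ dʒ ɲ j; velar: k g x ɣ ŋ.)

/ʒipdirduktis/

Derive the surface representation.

/d/ after /p/ (labial) → [b]
/t/ after /k/ (velar) → [k]

[ʒipbirdukkis]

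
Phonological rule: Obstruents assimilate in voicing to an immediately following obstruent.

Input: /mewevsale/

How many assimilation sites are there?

/v/ before /s/ (voiceless) → [f]
1 segment changes.

1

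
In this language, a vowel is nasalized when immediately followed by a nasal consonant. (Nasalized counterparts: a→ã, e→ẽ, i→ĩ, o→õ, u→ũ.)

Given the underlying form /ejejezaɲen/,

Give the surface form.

/a/ before nasal /ɲ/ → [ã]
/e/ before nasal /n/ → [ẽ]

[ejejezãɲẽn]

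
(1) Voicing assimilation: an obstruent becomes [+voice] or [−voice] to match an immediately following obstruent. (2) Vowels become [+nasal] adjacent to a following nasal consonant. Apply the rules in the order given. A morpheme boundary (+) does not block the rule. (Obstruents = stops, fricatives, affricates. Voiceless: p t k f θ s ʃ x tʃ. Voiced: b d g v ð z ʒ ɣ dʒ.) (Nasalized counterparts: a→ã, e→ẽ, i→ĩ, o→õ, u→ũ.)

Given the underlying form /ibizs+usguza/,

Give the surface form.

Rule 1: /z/ before /s/ (voiceless) → [s]
Rule 1: /s/ before /g/ (voiced) → [z]
After rule 1: ibiss+uzguza
Rule 2: no segment meets the rule's conditions; no change.

[ibiss+uzguza]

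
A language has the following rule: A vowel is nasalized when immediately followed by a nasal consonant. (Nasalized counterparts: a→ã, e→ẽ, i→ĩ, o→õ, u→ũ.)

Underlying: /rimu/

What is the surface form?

[rĩmu]

/i/ before nasal /m/ → [ĩ]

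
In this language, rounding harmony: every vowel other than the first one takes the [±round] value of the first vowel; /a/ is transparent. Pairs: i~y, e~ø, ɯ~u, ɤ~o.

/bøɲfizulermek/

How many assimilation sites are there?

3

/i/ harmonizes with /ø/ ([+round]) → [y]
/e/ harmonizes with /ø/ ([+round]) → [ø]
/e/ harmonizes with /ø/ ([+round]) → [ø]
3 segments change.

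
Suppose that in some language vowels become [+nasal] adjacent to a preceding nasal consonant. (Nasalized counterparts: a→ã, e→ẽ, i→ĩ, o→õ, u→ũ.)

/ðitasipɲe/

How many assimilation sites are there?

/e/ after nasal /ɲ/ → [ẽ]
1 segment changes.

1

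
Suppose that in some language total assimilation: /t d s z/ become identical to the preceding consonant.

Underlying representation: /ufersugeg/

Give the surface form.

[uferrugeg]

/s/ after /r/ → [r] (total assimilation)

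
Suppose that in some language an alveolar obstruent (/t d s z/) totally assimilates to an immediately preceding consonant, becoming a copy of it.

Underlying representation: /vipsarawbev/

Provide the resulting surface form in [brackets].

/s/ after /p/ → [p] (total assimilation)

[vipparawbev]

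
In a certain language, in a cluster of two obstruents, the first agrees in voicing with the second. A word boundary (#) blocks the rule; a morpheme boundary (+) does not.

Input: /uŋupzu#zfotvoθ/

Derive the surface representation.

/p/ before /z/ (voiced) → [b]
/z/ before /f/ (voiceless) → [s]
/t/ before /v/ (voiced) → [d]

[uŋubzu#sfodvoθ]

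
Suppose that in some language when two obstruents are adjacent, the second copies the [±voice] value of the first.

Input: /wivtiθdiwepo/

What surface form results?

/t/ after /v/ (voiced) → [d]
/d/ after /θ/ (voiceless) → [t]

[wivdiθtiwepo]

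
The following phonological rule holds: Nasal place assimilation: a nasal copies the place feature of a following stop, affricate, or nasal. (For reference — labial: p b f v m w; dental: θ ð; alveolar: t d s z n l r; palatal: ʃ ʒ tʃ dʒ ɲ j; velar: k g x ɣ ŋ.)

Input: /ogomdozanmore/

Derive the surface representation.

[ogondozammore]

/m/ before /d/ (alveolar) → [n]
/n/ before /m/ (labial) → [m]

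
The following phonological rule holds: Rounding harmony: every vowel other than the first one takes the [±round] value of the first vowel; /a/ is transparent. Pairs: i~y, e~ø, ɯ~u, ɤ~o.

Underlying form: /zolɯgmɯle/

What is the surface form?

/ɯ/ harmonizes with /o/ ([+round]) → [u]
/ɯ/ harmonizes with /o/ ([+round]) → [u]
/e/ harmonizes with /o/ ([+round]) → [ø]

[zolugmulø]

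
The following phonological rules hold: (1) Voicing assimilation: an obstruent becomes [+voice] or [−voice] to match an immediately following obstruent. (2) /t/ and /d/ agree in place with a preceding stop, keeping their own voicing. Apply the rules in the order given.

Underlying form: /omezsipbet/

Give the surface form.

[omessibbet]

Rule 1: /z/ before /s/ (voiceless) → [s]
Rule 1: /p/ before /b/ (voiced) → [b]
After rule 1: omessibbet
Rule 2: no segment meets the rule's conditions; no change.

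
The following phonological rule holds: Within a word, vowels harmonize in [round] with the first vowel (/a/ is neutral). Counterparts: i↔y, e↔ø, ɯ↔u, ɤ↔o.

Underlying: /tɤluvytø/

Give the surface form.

[tɤlɯvite]

/u/ harmonizes with /ɤ/ ([-round]) → [ɯ]
/y/ harmonizes with /ɤ/ ([-round]) → [i]
/ø/ harmonizes with /ɤ/ ([-round]) → [e]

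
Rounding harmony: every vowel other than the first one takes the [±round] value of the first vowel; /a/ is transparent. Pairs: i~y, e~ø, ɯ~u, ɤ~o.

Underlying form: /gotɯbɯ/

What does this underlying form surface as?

[gotubu]

/ɯ/ harmonizes with /o/ ([+round]) → [u]
/ɯ/ harmonizes with /o/ ([+round]) → [u]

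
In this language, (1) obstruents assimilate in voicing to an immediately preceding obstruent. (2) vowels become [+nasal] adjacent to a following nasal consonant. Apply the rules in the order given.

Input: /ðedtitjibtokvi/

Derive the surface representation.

Rule 1: /t/ after /d/ (voiced) → [d]
Rule 1: /t/ after /b/ (voiced) → [d]
Rule 1: /v/ after /k/ (voiceless) → [f]
After rule 1: ðedditjibdokfi
Rule 2: no segment meets the rule's conditions; no change.

[ðedditjibdokfi]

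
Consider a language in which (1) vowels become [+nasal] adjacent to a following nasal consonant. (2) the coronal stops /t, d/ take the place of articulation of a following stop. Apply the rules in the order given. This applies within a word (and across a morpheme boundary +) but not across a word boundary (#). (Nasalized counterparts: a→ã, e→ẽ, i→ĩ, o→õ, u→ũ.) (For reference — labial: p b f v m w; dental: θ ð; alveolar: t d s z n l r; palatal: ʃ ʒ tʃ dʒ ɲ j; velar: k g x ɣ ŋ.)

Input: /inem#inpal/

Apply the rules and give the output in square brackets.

[ĩnẽm#ĩnpal]

Rule 1: /i/ before nasal /n/ → [ĩ]
Rule 1: /e/ before nasal /m/ → [ẽ]
Rule 1: /i/ before nasal /n/ → [ĩ]
After rule 1: ĩnẽm#ĩnpal
Rule 2: no segment meets the rule's conditions; no change.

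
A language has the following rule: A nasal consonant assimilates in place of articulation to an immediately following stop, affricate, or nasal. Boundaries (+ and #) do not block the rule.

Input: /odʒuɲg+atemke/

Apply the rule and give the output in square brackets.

/ɲ/ before /g/ (velar) → [ŋ]
/m/ before /k/ (velar) → [ŋ]

[odʒuŋg+ateŋke]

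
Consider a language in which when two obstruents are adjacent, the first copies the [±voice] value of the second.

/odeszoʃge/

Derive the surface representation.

[odezzoʒge]

/s/ before /z/ (voiced) → [z]
/ʃ/ before /g/ (voiced) → [ʒ]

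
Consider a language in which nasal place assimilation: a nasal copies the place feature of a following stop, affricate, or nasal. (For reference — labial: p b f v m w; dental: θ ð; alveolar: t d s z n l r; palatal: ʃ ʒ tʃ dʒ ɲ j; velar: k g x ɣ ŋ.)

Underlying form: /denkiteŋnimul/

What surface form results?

/n/ before /k/ (velar) → [ŋ]
/ŋ/ before /n/ (alveolar) → [n]

[deŋkitennimul]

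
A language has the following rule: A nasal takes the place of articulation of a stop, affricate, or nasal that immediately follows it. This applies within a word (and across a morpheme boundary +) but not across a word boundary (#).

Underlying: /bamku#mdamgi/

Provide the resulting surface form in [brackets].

[baŋku#ndaŋgi]

/m/ before /k/ (velar) → [ŋ]
/m/ before /d/ (alveolar) → [n]
/m/ before /g/ (velar) → [ŋ]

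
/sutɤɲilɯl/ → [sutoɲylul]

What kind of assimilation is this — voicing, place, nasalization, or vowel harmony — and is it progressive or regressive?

vowel harmony, progressive

/ɤ/→[o] /i/→[y] /ɯ/→[u].
Vowels agree with the first vowel, so the harmony is progressive.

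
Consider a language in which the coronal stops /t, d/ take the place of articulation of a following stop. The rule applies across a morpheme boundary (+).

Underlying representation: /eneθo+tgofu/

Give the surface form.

[eneθo+kgofu]

/t/ before /g/ (velar) → [k]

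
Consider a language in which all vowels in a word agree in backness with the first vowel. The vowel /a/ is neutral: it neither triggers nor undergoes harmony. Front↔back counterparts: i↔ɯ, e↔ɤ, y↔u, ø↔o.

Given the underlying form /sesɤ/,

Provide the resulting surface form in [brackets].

/ɤ/ harmonizes with /e/ ([-back]) → [e]

[sese]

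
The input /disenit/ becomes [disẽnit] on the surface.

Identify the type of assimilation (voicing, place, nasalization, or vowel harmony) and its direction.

/e/→[ẽ].
Each target copies a feature from the following segment, so the direction is regressive.

nasalization, regressive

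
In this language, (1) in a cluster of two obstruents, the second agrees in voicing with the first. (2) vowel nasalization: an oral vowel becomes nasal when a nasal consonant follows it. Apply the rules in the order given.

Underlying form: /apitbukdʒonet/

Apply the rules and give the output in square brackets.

Rule 1: /b/ after /t/ (voiceless) → [p]
Rule 1: /dʒ/ after /k/ (voiceless) → [tʃ]
After rule 1: apitpuktʃonet
Rule 2: /o/ before nasal /n/ → [õ]

[apitpuktʃõnet]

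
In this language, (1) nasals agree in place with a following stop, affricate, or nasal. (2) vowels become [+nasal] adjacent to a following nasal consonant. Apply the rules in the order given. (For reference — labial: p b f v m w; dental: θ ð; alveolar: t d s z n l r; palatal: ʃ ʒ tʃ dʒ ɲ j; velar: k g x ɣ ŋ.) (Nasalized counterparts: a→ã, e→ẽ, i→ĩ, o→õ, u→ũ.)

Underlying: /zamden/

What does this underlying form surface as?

Rule 1: /m/ before /d/ (alveolar) → [n]
After rule 1: zanden
Rule 2: /a/ before nasal /n/ → [ã]
Rule 2: /e/ before nasal /n/ → [ẽ]

[zãndẽn]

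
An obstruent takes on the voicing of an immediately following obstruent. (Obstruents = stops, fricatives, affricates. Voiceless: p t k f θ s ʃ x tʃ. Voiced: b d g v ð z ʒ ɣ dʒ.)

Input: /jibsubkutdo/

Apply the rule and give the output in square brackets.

/b/ before /s/ (voiceless) → [p]
/b/ before /k/ (voiceless) → [p]
/t/ before /d/ (voiced) → [d]

[jipsupkuddo]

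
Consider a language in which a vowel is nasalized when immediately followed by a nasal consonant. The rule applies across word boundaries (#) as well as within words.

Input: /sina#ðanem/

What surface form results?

/i/ before nasal /n/ → [ĩ]
/a/ before nasal /n/ → [ã]
/e/ before nasal /m/ → [ẽ]

[sĩna#ðãnẽm]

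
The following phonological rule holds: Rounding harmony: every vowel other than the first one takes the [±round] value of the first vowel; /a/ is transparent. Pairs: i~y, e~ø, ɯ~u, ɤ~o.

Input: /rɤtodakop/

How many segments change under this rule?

2

/o/ harmonizes with /ɤ/ ([-round]) → [ɤ]
/o/ harmonizes with /ɤ/ ([-round]) → [ɤ]
2 segments change.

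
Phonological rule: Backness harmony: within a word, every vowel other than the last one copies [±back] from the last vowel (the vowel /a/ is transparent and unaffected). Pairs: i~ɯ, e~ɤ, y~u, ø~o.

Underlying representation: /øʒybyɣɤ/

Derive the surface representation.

/ø/ harmonizes with /ɤ/ ([+back]) → [o]
/y/ harmonizes with /ɤ/ ([+back]) → [u]
/y/ harmonizes with /ɤ/ ([+back]) → [u]

[oʒubuɣɤ]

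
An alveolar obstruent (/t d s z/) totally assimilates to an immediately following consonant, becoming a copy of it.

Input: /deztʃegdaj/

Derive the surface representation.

[detʃtʃegdaj]

/z/ before /tʃ/ → [tʃ] (total assimilation)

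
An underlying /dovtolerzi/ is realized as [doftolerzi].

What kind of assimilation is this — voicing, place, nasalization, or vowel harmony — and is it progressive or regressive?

/v/→[f].
Each target copies a feature from the following segment, so the direction is regressive.

voicing assimilation, regressive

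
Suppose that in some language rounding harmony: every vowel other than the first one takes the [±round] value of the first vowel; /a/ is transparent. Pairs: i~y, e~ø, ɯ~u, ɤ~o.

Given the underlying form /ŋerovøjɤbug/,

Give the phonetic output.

[ŋerɤvejɤbɯg]

/o/ harmonizes with /e/ ([-round]) → [ɤ]
/ø/ harmonizes with /e/ ([-round]) → [e]
/u/ harmonizes with /e/ ([-round]) → [ɯ]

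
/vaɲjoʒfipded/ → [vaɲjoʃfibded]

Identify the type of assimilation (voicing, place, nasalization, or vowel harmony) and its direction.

voicing assimilation, regressive

/ʒ/→[ʃ] /p/→[b].
Each target copies a feature from the following segment, so the direction is regressive.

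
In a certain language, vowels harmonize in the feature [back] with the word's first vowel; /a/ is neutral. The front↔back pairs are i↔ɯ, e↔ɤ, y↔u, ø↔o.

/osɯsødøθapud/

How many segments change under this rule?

2

/ø/ harmonizes with /o/ ([+back]) → [o]
/ø/ harmonizes with /o/ ([+back]) → [o]
2 segments change.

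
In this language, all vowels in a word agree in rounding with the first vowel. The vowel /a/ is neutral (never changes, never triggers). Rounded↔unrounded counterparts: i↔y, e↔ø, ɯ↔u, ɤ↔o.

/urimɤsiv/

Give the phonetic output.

[urymosyv]

/i/ harmonizes with /u/ ([+round]) → [y]
/ɤ/ harmonizes with /u/ ([+round]) → [o]
/i/ harmonizes with /u/ ([+round]) → [y]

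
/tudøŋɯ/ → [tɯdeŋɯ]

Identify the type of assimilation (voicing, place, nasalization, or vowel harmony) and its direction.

/u/→[ɯ] /ø/→[e].
Vowels agree with the last vowel, so the harmony is regressive.

vowel harmony, regressive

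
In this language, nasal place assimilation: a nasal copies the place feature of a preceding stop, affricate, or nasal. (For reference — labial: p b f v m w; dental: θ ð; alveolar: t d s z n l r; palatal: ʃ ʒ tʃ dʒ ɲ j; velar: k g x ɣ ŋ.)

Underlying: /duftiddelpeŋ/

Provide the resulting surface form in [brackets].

no segment meets the rule's conditions; no change.

[duftiddelpeŋ]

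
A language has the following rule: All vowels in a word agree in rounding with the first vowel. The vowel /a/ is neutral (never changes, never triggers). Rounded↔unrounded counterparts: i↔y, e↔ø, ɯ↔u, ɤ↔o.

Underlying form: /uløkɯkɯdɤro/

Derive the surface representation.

[uløkukudoro]

/ɯ/ harmonizes with /u/ ([+round]) → [u]
/ɯ/ harmonizes with /u/ ([+round]) → [u]
/ɤ/ harmonizes with /u/ ([+round]) → [o]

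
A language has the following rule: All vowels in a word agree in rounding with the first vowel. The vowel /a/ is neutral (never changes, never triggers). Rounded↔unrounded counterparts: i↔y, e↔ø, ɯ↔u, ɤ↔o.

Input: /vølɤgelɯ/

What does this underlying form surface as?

/ɤ/ harmonizes with /ø/ ([+round]) → [o]
/e/ harmonizes with /ø/ ([+round]) → [ø]
/ɯ/ harmonizes with /ø/ ([+round]) → [u]

[vølogølu]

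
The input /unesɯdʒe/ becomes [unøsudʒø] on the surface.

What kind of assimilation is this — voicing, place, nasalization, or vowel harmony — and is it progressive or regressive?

vowel harmony, progressive

/e/→[ø] /ɯ/→[u] /e/→[ø].
Vowels agree with the first vowel, so the harmony is progressive.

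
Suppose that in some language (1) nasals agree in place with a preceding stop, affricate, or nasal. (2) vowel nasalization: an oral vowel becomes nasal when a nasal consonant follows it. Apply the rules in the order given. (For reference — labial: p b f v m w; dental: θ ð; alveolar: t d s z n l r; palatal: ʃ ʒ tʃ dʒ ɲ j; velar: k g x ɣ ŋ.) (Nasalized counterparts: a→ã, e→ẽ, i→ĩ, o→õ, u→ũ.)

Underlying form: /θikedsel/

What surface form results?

Rule 1: no segment meets the rule's conditions; no change.
After rule 1: θikedsel
Rule 2: no segment meets the rule's conditions; no change.

[θikedsel]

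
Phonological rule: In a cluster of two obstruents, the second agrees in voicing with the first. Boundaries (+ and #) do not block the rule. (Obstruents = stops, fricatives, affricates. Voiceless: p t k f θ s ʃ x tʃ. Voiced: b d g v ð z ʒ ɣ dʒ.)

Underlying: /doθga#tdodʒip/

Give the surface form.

/g/ after /θ/ (voiceless) → [k]
/d/ after /t/ (voiceless) → [t]

[doθka#ttodʒip]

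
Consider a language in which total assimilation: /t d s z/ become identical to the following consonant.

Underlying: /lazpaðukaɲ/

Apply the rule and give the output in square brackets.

/z/ before /p/ → [p] (total assimilation)

[lappaðukaɲ]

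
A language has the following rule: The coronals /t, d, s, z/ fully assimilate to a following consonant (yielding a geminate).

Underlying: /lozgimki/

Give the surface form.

/z/ before /g/ → [g] (total assimilation)

[loggimki]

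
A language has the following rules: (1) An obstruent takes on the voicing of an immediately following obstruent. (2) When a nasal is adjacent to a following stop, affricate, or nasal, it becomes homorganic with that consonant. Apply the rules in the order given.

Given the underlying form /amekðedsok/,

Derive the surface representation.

[amegðetsok]

Rule 1: /k/ before /ð/ (voiced) → [g]
Rule 1: /d/ before /s/ (voiceless) → [t]
After rule 1: amegðetsok
Rule 2: no segment meets the rule's conditions; no change.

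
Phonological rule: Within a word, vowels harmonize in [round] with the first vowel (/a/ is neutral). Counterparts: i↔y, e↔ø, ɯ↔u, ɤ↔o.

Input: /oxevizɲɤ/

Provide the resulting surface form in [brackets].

/e/ harmonizes with /o/ ([+round]) → [ø]
/i/ harmonizes with /o/ ([+round]) → [y]
/ɤ/ harmonizes with /o/ ([+round]) → [o]

[oxøvyzɲo]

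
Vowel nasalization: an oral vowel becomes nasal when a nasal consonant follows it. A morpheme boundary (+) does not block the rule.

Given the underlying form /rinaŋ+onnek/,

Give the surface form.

[rĩnãŋ+õnnek]

/i/ before nasal /n/ → [ĩ]
/a/ before nasal /ŋ/ → [ã]
/o/ before nasal /n/ → [õ]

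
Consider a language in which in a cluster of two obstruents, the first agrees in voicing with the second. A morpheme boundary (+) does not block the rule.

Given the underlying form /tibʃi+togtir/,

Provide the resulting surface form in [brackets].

/b/ before /ʃ/ (voiceless) → [p]
/g/ before /t/ (voiceless) → [k]

[tipʃi+toktir]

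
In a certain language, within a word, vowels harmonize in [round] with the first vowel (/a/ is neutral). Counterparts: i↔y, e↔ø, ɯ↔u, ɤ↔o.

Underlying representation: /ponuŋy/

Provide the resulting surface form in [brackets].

no segment meets the rule's conditions; no change.

[ponuŋy]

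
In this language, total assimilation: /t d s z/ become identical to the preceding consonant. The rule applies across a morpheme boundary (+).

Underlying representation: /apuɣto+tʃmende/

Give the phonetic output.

/t/ after /ɣ/ → [ɣ] (total assimilation)
/d/ after /n/ → [n] (total assimilation)

[apuɣɣo+tʃmenne]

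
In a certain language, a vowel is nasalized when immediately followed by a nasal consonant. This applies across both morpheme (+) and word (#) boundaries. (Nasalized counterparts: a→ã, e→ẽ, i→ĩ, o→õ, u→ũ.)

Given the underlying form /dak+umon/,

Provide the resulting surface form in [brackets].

[dak+ũmõn]

/u/ before nasal /m/ → [ũ]
/o/ before nasal /n/ → [õ]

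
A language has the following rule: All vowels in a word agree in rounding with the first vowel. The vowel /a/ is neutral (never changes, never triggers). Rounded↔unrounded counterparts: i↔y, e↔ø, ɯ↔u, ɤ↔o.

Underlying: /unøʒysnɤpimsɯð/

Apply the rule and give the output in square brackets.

/ɤ/ harmonizes with /u/ ([+round]) → [o]
/i/ harmonizes with /u/ ([+round]) → [y]
/ɯ/ harmonizes with /u/ ([+round]) → [u]

[unøʒysnopymsuð]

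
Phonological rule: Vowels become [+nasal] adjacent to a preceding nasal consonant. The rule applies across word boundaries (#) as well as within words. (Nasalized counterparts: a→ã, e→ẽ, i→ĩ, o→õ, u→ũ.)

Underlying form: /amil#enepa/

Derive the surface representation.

/i/ after nasal /m/ → [ĩ]
/e/ after nasal /n/ → [ẽ]

[amĩl#enẽpa]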